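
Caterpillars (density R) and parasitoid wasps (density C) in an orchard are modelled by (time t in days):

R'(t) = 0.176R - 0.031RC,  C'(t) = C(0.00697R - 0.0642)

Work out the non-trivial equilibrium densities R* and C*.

Set dC/dt = 0 with C > 0: 0.00697R - 0.0642 = 0, so R* = 0.0642/0.00697 = 9.21.
Set dR/dt = 0 with R > 0: 0.176 - 0.031C = 0, so C* = 0.176/0.031 = 5.68.

R* ≈ 9.21, C* ≈ 5.68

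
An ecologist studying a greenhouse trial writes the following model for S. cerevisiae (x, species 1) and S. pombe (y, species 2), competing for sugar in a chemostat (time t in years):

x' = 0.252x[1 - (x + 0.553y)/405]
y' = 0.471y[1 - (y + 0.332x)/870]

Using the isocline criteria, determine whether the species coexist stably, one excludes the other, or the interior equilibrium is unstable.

Compare the nullcline intercepts: K1/α12 = 405/0.553 = 732 < K2 = 870; K2/α21 = 870/0.332 = 2620 > K1 = 405.
Since the inequalities point opposite ways, species 2 can invade but species 1 cannot.

species 2 excludes species 1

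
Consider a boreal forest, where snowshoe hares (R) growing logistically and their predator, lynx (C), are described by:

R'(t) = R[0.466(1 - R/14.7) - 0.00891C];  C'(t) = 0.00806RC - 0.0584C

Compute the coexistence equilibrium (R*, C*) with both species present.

R* ≈ 7.25, C* ≈ 26.5

From dC/dt = 0 with C > 0: 0.00806R* = 0.0584, so R* = 7.25.
Substitute into dR/dt = 0: 0.466(1 - 7.25/14.7) = 0.00891C*.
The bracket is 0.507, giving C* = 0.236/0.00891 = 26.5.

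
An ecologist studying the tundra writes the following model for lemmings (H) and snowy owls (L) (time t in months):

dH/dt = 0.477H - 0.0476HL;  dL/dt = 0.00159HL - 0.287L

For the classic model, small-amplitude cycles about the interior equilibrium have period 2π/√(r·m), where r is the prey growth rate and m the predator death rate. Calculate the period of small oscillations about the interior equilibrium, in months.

T ≈ 17 months

Here r = 0.477 and m = 0.287, so r·m = 0.137.
ω = √0.137 = 0.37 per month, hence T = 2π/ω ≈ 17 months.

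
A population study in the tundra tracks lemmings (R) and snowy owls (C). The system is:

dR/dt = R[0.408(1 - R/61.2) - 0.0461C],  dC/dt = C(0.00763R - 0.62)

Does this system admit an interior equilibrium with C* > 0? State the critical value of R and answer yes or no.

Threshold R = 81.3; K < 81.3, so no, the predator goes extinct.

The predator equation gives dC/dt > 0 only when R > 0.62/0.00763 = 81.3.
Without the predator, R → K = 61.2. Since 61.2 < 81.3, the predator cannot invade.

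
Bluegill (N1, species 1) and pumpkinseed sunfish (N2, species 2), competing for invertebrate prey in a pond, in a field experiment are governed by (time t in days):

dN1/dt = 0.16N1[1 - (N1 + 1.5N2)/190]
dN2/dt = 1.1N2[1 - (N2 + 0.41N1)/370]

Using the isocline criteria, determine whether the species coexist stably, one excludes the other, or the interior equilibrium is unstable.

Compare the nullcline intercepts: K1/α12 = 190/1.5 = 127 < K2 = 370; K2/α21 = 370/0.41 = 902 > K1 = 190.
Since the inequalities point opposite ways, species 2 can invade but species 1 cannot.

species 2 excludes species 1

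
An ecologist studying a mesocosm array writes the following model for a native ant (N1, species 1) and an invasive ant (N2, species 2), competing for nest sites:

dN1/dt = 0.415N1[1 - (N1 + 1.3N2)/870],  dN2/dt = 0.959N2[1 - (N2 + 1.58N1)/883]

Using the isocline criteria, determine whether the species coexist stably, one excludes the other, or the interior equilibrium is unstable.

Compare the nullcline intercepts: K1/α12 = 870/1.3 = 669 < K2 = 883; K2/α21 = 883/1.58 = 559 < K1 = 870.
Since both are reversed, neither can invade when rare; the interior point is a saddle.

unstable coexistence (outcome depends on initial conditions)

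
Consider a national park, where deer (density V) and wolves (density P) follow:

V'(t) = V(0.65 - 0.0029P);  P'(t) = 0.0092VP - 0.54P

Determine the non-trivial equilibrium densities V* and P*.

Set dP/dt = 0 with P > 0: 0.0092V - 0.54 = 0, so V* = 0.54/0.0092 = 58.7.
Set dV/dt = 0 with V > 0: 0.65 - 0.0029P = 0, so P* = 0.65/0.0029 = 224.

V* ≈ 58.7, P* ≈ 224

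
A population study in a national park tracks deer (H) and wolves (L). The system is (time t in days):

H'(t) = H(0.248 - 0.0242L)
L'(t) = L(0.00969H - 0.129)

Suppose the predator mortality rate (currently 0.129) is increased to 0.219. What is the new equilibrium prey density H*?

At the interior fixed point, setting dL/dt = 0 with L > 0 fixes H* = (predator death rate)/(HL coefficient) — independent of the other coefficients.
With the change, H* = 0.219/0.00969 = 22.6; it rises from 13.3.

H* ≈ 22.6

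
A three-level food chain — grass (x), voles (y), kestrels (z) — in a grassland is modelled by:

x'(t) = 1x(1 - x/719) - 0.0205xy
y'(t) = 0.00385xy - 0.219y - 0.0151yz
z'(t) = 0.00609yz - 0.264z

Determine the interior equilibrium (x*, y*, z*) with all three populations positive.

x* ≈ 80, y* ≈ 43.3, z* ≈ 5.91

From dz/dt = 0: 0.00609y* = 0.264, so y* = 43.3.
From dx/dt = 0: 1(1 - x*/719) = 0.0205·43.3, giving x* = 719·(1 - 0.889) = 80.
From dy/dt = 0: 0.00385·80 - 0.219 = 0.0151z*, so z* = 0.0892/0.0151 = 5.91.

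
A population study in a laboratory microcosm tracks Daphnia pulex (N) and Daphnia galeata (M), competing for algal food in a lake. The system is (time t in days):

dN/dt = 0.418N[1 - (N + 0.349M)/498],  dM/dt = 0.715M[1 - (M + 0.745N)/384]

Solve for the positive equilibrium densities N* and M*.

N* ≈ 492, M* ≈ 17.6

Setting both brackets to zero gives the nullclines N + 0.349M = 498 and 0.745N + M = 384.
Substituting M = 384 - 0.745N into the first: N(1 - 0.349·0.745) = 498 - 0.349·384.
So N* = 364/0.74 = 492, and then M* = 384 - 0.745·492 = 17.6.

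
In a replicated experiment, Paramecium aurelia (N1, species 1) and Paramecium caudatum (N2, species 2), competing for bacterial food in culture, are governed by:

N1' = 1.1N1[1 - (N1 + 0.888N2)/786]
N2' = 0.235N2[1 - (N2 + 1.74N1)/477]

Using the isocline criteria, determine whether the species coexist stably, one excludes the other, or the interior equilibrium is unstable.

Compare the nullcline intercepts: K1/α12 = 786/0.888 = 885 > K2 = 477; K2/α21 = 477/1.74 = 274 < K1 = 786.
Since the inequalities point opposite ways, species 1 can invade but species 2 cannot.

species 1 excludes species 2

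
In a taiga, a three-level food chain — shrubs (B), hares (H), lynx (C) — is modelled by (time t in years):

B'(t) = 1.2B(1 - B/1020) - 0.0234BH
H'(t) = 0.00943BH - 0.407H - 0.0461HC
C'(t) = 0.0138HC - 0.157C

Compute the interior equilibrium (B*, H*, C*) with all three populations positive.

From dC/dt = 0: 0.0138H* = 0.157, so H* = 11.4.
From dB/dt = 0: 1.2(1 - B*/1020) = 0.0234·11.4, giving B* = 1020·(1 - 0.222) = 794.
From dH/dt = 0: 0.00943·794 - 0.407 = 0.0461C*, so C* = 7.08/0.0461 = 154.

B* ≈ 794, H* ≈ 11.4, C* ≈ 154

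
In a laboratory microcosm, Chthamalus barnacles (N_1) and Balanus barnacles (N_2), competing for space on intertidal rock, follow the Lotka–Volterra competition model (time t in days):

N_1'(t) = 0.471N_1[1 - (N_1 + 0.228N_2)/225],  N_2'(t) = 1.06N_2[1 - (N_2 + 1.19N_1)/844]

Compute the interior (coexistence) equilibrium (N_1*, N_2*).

N_1* ≈ 44.7, N_2* ≈ 791

Setting both brackets to zero gives the nullclines N_1 + 0.228N_2 = 225 and 1.19N_1 + N_2 = 844.
Substituting N_2 = 844 - 1.19N_1 into the first: N_1(1 - 0.228·1.19) = 225 - 0.228·844.
So N_1* = 32.6/0.729 = 44.7, and then N_2* = 844 - 1.19·44.7 = 791.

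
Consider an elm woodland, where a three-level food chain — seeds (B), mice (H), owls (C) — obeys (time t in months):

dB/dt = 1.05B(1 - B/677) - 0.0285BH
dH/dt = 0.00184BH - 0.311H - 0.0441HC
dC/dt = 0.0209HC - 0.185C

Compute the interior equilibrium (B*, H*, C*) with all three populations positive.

B* ≈ 514, H* ≈ 8.85, C* ≈ 14.4

From dC/dt = 0: 0.0209H* = 0.185, so H* = 8.85.
From dB/dt = 0: 1.05(1 - B*/677) = 0.0285·8.85, giving B* = 677·(1 - 0.24) = 514.
From dH/dt = 0: 0.00184·514 - 0.311 = 0.0441C*, so C* = 0.635/0.0441 = 14.4.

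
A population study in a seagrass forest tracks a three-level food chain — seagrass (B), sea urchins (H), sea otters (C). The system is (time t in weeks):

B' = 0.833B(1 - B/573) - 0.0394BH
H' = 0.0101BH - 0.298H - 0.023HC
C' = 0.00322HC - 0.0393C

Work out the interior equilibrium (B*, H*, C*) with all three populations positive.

From dC/dt = 0: 0.00322H* = 0.0393, so H* = 12.2.
From dB/dt = 0: 0.833(1 - B*/573) = 0.0394·12.2, giving B* = 573·(1 - 0.577) = 242.
From dH/dt = 0: 0.0101·242 - 0.298 = 0.023C*, so C* = 2.15/0.023 = 93.4.

B* ≈ 242, H* ≈ 12.2, C* ≈ 93.4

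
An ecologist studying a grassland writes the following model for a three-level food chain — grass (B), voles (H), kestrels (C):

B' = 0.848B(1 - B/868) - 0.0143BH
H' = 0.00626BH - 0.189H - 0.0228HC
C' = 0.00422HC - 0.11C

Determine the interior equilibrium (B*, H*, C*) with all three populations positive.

B* ≈ 486, H* ≈ 26.1, C* ≈ 125

From dC/dt = 0: 0.00422H* = 0.11, so H* = 26.1.
From dB/dt = 0: 0.848(1 - B*/868) = 0.0143·26.1, giving B* = 868·(1 - 0.44) = 486.
From dH/dt = 0: 0.00626·486 - 0.189 = 0.0228C*, so C* = 2.86/0.0228 = 125.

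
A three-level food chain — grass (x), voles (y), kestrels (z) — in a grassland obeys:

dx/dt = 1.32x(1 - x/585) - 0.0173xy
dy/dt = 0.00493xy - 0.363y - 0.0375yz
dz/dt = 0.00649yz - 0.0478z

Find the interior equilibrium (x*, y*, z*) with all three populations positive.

From dz/dt = 0: 0.00649y* = 0.0478, so y* = 7.37.
From dx/dt = 0: 1.32(1 - x*/585) = 0.0173·7.37, giving x* = 585·(1 - 0.0965) = 529.
From dy/dt = 0: 0.00493·529 - 0.363 = 0.0375z*, so z* = 2.24/0.0375 = 59.8.

x* ≈ 529, y* ≈ 7.37, z* ≈ 59.8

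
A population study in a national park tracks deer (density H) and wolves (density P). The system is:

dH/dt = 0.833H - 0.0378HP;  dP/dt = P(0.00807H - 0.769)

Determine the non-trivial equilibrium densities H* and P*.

Set dP/dt = 0 with P > 0: 0.00807H - 0.769 = 0, so H* = 0.769/0.00807 = 95.3.
Set dH/dt = 0 with H > 0: 0.833 - 0.0378P = 0, so P* = 0.833/0.0378 = 22.

H* ≈ 95.3, P* ≈ 22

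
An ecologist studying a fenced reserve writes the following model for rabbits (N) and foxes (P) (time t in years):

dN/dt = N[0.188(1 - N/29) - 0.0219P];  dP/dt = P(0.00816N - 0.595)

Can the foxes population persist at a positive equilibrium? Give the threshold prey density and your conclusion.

The predator equation gives dP/dt > 0 only when N > 0.595/0.00816 = 72.9.
Without the predator, N → K = 29. Since 29 < 72.9, the predator cannot invade.

Threshold N = 72.9; K < 72.9, so no, the predator goes extinct.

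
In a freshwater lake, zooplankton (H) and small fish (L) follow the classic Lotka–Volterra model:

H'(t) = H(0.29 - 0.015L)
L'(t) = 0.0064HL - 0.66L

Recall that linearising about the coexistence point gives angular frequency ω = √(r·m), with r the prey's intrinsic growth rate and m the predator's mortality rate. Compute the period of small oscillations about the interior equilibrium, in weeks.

Here r = 0.29 and m = 0.66, so r·m = 0.191.
ω = √0.191 = 0.437 per week, hence T = 2π/ω ≈ 14.4 weeks.

T ≈ 14.4 weeks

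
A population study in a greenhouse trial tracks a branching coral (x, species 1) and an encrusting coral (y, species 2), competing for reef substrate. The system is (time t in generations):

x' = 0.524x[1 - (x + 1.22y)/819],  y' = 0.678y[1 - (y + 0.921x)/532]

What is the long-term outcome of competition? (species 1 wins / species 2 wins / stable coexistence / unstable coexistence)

Compare the nullcline intercepts: K1/α12 = 819/1.22 = 671 > K2 = 532; K2/α21 = 532/0.921 = 578 < K1 = 819.
Since the inequalities point opposite ways, species 1 can invade but species 2 cannot.

species 1 excludes species 2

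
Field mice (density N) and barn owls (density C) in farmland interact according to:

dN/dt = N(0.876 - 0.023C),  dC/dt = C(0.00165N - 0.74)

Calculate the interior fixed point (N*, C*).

N* ≈ 448, C* ≈ 38.1

Set dC/dt = 0 with C > 0: 0.00165N - 0.74 = 0, so N* = 0.74/0.00165 = 448.
Set dN/dt = 0 with N > 0: 0.876 - 0.023C = 0, so C* = 0.876/0.023 = 38.1.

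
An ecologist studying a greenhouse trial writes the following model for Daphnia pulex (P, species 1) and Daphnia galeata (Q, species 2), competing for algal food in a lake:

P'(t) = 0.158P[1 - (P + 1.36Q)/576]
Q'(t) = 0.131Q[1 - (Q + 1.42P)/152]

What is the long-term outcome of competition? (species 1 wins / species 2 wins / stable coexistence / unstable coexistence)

species 1 excludes species 2

Compare the nullcline intercepts: K1/α12 = 576/1.36 = 424 > K2 = 152; K2/α21 = 152/1.42 = 107 < K1 = 576.
Since the inequalities point opposite ways, species 1 can invade but species 2 cannot.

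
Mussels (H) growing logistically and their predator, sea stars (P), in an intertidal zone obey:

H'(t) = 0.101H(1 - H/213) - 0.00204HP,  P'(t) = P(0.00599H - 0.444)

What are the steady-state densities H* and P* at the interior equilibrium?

H* ≈ 74.1, P* ≈ 32.3

From dP/dt = 0 with P > 0: 0.00599H* = 0.444, so H* = 74.1.
Substitute into dH/dt = 0: 0.101(1 - 74.1/213) = 0.00204P*.
The bracket is 0.652, giving P* = 0.0659/0.00204 = 32.3.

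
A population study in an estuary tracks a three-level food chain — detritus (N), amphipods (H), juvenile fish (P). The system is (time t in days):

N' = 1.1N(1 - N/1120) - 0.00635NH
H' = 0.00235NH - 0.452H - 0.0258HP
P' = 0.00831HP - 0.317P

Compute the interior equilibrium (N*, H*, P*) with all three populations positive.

From dP/dt = 0: 0.00831H* = 0.317, so H* = 38.1.
From dN/dt = 0: 1.1(1 - N*/1120) = 0.00635·38.1, giving N* = 1120·(1 - 0.22) = 873.
From dH/dt = 0: 0.00235·873 - 0.452 = 0.0258P*, so P* = 1.6/0.0258 = 62.

N* ≈ 873, H* ≈ 38.1, P* ≈ 62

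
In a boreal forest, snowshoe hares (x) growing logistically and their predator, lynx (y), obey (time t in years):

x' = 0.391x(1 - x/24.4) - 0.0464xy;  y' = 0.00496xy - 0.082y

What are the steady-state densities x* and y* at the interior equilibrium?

From dy/dt = 0 with y > 0: 0.00496x* = 0.082, so x* = 16.5.
Substitute into dx/dt = 0: 0.391(1 - 16.5/24.4) = 0.0464y*.
The bracket is 0.322, giving y* = 0.126/0.0464 = 2.72.

x* ≈ 16.5, y* ≈ 2.72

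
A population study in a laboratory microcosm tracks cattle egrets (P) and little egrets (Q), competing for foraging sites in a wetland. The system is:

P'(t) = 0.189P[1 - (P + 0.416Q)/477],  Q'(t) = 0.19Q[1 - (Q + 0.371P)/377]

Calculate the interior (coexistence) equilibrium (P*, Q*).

P* ≈ 379, Q* ≈ 237

Setting both brackets to zero gives the nullclines P + 0.416Q = 477 and 0.371P + Q = 377.
Substituting Q = 377 - 0.371P into the first: P(1 - 0.416·0.371) = 477 - 0.416·377.
So P* = 320/0.846 = 379, and then Q* = 377 - 0.371·379 = 237.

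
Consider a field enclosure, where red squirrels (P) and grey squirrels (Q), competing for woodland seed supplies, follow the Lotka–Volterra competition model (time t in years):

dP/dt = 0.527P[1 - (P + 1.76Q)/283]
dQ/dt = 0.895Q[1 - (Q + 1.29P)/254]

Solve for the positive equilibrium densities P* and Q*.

P* ≈ 129, Q* ≈ 87.4

Setting both brackets to zero gives the nullclines P + 1.76Q = 283 and 1.29P + Q = 254.
Substituting Q = 254 - 1.29P into the first: P(1 - 1.76·1.29) = 283 - 1.76·254.
So P* = -164/-1.27 = 129, and then Q* = 254 - 1.29·129 = 87.4.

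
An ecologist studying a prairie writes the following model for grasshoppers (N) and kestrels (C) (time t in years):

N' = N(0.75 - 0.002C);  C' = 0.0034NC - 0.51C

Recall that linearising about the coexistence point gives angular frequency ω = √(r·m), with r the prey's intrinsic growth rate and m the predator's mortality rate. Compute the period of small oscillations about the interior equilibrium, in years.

T ≈ 10.2 years

Here r = 0.75 and m = 0.51, so r·m = 0.383.
ω = √0.383 = 0.618 per year, hence T = 2π/ω ≈ 10.2 years.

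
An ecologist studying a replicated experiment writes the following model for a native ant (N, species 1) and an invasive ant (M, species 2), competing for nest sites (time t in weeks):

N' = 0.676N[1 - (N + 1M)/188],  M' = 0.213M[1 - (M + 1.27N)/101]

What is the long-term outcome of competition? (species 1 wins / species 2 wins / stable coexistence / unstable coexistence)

species 1 excludes species 2

Compare the nullcline intercepts: K1/α12 = 188/1 = 188 > K2 = 101; K2/α21 = 101/1.27 = 79.5 < K1 = 188.
Since the inequalities point opposite ways, species 1 can invade but species 2 cannot.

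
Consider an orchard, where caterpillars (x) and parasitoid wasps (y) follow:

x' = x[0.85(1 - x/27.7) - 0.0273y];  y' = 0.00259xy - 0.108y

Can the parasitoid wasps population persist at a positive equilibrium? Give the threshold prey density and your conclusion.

The predator equation gives dy/dt > 0 only when x > 0.108/0.00259 = 41.7.
Without the predator, x → K = 27.7. Since 27.7 < 41.7, the predator cannot invade.

Threshold x = 41.7; K < 41.7, so no, the predator goes extinct.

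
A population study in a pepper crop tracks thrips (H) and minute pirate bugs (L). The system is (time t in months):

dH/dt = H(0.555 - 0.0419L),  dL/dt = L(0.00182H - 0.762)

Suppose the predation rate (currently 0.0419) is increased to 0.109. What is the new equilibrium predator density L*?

At the interior fixed point, setting dH/dt = 0 with H > 0 fixes L* = (prey growth rate)/(HL coefficient) — independent of the other coefficients.
With the change, L* = 0.555/0.109 = 5.09; it falls from 13.2.

L* ≈ 5.09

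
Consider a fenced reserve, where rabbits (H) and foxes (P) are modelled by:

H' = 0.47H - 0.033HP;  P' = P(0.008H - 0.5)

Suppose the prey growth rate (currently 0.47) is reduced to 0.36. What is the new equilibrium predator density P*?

At the interior fixed point, setting dH/dt = 0 with H > 0 fixes P* = (prey growth rate)/(HP coefficient) — independent of the other coefficients.
With the change, P* = 0.36/0.033 = 10.9; it falls from 14.2.

P* ≈ 10.9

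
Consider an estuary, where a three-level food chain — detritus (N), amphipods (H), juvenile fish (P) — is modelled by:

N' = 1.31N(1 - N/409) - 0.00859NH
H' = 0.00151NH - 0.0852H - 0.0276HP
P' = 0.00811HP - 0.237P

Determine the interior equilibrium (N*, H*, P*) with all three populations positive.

N* ≈ 331, H* ≈ 29.2, P* ≈ 15

From dP/dt = 0: 0.00811H* = 0.237, so H* = 29.2.
From dN/dt = 0: 1.31(1 - N*/409) = 0.00859·29.2, giving N* = 409·(1 - 0.192) = 331.
From dH/dt = 0: 0.00151·331 - 0.0852 = 0.0276P*, so P* = 0.414/0.0276 = 15.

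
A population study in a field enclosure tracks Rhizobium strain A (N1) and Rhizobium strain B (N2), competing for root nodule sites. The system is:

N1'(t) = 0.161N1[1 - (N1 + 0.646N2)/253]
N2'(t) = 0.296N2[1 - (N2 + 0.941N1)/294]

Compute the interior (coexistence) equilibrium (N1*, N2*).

N1* ≈ 161, N2* ≈ 143

Setting both brackets to zero gives the nullclines N1 + 0.646N2 = 253 and 0.941N1 + N2 = 294.
Substituting N2 = 294 - 0.941N1 into the first: N1(1 - 0.646·0.941) = 253 - 0.646·294.
So N1* = 63.1/0.392 = 161, and then N2* = 294 - 0.941·161 = 143.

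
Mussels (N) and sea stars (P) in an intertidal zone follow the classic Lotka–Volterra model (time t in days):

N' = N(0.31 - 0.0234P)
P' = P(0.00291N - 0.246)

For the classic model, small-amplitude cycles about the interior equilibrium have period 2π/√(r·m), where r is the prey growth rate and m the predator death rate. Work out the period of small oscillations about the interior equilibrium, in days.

T ≈ 22.8 days

Here r = 0.31 and m = 0.246, so r·m = 0.0763.
ω = √0.0763 = 0.276 per day, hence T = 2π/ω ≈ 22.8 days.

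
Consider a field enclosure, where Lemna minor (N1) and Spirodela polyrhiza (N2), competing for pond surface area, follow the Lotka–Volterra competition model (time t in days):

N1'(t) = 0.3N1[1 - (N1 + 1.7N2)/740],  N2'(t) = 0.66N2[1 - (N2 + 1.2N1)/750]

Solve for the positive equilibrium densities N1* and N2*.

Setting both brackets to zero gives the nullclines N1 + 1.7N2 = 740 and 1.2N1 + N2 = 750.
Substituting N2 = 750 - 1.2N1 into the first: N1(1 - 1.7·1.2) = 740 - 1.7·750.
So N1* = -535/-1.04 = 514, and then N2* = 750 - 1.2·514 = 133.

N1* ≈ 514, N2* ≈ 133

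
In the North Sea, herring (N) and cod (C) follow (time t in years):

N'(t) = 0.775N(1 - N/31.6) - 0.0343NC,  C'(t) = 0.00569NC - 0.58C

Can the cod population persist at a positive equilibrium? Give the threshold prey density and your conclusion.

Threshold N = 102; K < 102, so no, the predator goes extinct.

The predator equation gives dC/dt > 0 only when N > 0.58/0.00569 = 102.
Without the predator, N → K = 31.6. Since 31.6 < 102, the predator cannot invade.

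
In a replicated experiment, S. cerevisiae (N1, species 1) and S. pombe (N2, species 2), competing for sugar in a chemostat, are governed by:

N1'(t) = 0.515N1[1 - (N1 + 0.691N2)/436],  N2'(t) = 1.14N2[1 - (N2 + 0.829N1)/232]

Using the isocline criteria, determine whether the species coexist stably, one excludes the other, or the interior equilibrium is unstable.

species 1 excludes species 2

Compare the nullcline intercepts: K1/α12 = 436/0.691 = 631 > K2 = 232; K2/α21 = 232/0.829 = 280 < K1 = 436.
Since the inequalities point opposite ways, species 1 can invade but species 2 cannot.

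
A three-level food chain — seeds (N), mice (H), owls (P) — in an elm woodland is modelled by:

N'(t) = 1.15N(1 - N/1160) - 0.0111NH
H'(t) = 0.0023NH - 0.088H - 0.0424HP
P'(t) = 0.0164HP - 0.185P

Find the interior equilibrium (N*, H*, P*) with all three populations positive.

N* ≈ 1030, H* ≈ 11.3, P* ≈ 54

From dP/dt = 0: 0.0164H* = 0.185, so H* = 11.3.
From dN/dt = 0: 1.15(1 - N*/1160) = 0.0111·11.3, giving N* = 1160·(1 - 0.109) = 1030.
From dH/dt = 0: 0.0023·1030 - 0.088 = 0.0424P*, so P* = 2.29/0.0424 = 54.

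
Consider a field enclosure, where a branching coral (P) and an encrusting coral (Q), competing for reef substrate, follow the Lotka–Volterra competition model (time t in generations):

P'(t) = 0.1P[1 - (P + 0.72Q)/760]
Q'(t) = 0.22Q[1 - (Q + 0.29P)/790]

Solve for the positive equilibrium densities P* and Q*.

Setting both brackets to zero gives the nullclines P + 0.72Q = 760 and 0.29P + Q = 790.
Substituting Q = 790 - 0.29P into the first: P(1 - 0.72·0.29) = 760 - 0.72·790.
So P* = 191/0.791 = 242, and then Q* = 790 - 0.29·242 = 720.

P* ≈ 242, Q* ≈ 720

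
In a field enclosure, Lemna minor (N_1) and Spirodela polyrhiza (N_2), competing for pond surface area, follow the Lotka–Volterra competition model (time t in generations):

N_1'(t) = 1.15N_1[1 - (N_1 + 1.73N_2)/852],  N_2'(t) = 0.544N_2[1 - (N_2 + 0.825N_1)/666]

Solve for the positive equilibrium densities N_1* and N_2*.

N_1* ≈ 703, N_2* ≈ 86.4

Setting both brackets to zero gives the nullclines N_1 + 1.73N_2 = 852 and 0.825N_1 + N_2 = 666.
Substituting N_2 = 666 - 0.825N_1 into the first: N_1(1 - 1.73·0.825) = 852 - 1.73·666.
So N_1* = -300/-0.427 = 703, and then N_2* = 666 - 0.825·703 = 86.4.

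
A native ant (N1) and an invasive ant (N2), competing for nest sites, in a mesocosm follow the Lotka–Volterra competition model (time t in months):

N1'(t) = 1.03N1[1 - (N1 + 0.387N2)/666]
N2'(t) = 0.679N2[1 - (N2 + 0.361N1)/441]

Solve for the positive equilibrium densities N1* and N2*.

Setting both brackets to zero gives the nullclines N1 + 0.387N2 = 666 and 0.361N1 + N2 = 441.
Substituting N2 = 441 - 0.361N1 into the first: N1(1 - 0.387·0.361) = 666 - 0.387·441.
So N1* = 495/0.86 = 576, and then N2* = 441 - 0.361·576 = 233.

N1* ≈ 576, N2* ≈ 233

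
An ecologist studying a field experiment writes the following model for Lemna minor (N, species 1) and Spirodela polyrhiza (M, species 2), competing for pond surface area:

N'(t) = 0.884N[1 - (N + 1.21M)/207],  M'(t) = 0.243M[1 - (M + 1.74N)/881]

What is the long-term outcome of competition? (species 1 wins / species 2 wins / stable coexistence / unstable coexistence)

Compare the nullcline intercepts: K1/α12 = 207/1.21 = 171 < K2 = 881; K2/α21 = 881/1.74 = 506 > K1 = 207.
Since the inequalities point opposite ways, species 2 can invade but species 1 cannot.

species 2 excludes species 1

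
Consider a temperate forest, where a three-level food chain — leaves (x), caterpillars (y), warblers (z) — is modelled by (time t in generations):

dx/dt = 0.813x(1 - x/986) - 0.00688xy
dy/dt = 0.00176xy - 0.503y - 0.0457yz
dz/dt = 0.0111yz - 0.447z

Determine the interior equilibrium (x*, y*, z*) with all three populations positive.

From dz/dt = 0: 0.0111y* = 0.447, so y* = 40.3.
From dx/dt = 0: 0.813(1 - x*/986) = 0.00688·40.3, giving x* = 986·(1 - 0.341) = 650.
From dy/dt = 0: 0.00176·650 - 0.503 = 0.0457z*, so z* = 0.641/0.0457 = 14.

x* ≈ 650, y* ≈ 40.3, z* ≈ 14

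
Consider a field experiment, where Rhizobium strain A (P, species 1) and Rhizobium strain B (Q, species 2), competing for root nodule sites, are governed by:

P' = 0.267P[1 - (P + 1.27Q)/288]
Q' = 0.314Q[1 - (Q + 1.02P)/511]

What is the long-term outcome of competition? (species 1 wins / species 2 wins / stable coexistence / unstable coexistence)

Compare the nullcline intercepts: K1/α12 = 288/1.27 = 227 < K2 = 511; K2/α21 = 511/1.02 = 501 > K1 = 288.
Since the inequalities point opposite ways, species 2 can invade but species 1 cannot.

species 2 excludes species 1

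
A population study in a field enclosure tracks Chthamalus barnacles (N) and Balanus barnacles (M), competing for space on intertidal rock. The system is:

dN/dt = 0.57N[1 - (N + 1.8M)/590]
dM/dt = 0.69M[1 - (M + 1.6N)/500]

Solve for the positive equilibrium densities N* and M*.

Setting both brackets to zero gives the nullclines N + 1.8M = 590 and 1.6N + M = 500.
Substituting M = 500 - 1.6N into the first: N(1 - 1.8·1.6) = 590 - 1.8·500.
So N* = -310/-1.88 = 165, and then M* = 500 - 1.6·165 = 236.

N* ≈ 165, M* ≈ 236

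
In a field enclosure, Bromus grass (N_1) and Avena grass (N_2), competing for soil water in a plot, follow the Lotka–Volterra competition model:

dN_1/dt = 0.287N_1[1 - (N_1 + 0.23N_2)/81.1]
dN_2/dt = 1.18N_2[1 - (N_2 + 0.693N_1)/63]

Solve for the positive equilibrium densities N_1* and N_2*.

Setting both brackets to zero gives the nullclines N_1 + 0.23N_2 = 81.1 and 0.693N_1 + N_2 = 63.
Substituting N_2 = 63 - 0.693N_1 into the first: N_1(1 - 0.23·0.693) = 81.1 - 0.23·63.
So N_1* = 66.6/0.841 = 79.2, and then N_2* = 63 - 0.693·79.2 = 8.09.

N_1* ≈ 79.2, N_2* ≈ 8.09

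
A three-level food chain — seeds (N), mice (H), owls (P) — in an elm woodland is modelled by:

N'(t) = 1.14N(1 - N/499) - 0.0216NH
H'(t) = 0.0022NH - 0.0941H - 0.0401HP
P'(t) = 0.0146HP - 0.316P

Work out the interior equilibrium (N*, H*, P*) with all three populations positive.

From dP/dt = 0: 0.0146H* = 0.316, so H* = 21.6.
From dN/dt = 0: 1.14(1 - N*/499) = 0.0216·21.6, giving N* = 499·(1 - 0.41) = 294.
From dH/dt = 0: 0.0022·294 - 0.0941 = 0.0401P*, so P* = 0.553/0.0401 = 13.8.

N* ≈ 294, H* ≈ 21.6, P* ≈ 13.8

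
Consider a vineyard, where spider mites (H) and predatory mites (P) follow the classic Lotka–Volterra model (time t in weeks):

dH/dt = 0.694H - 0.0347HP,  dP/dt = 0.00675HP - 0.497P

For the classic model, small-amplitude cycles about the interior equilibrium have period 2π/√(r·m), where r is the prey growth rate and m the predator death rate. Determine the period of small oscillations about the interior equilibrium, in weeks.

T ≈ 10.7 weeks

Here r = 0.694 and m = 0.497, so r·m = 0.345.
ω = √0.345 = 0.587 per week, hence T = 2π/ω ≈ 10.7 weeks.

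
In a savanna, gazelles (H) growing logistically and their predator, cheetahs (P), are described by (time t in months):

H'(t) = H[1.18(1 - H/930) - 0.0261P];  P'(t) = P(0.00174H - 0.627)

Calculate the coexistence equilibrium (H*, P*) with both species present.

From dP/dt = 0 with P > 0: 0.00174H* = 0.627, so H* = 360.
Substitute into dH/dt = 0: 1.18(1 - 360/930) = 0.0261P*.
The bracket is 0.613, giving P* = 0.723/0.0261 = 27.7.

H* ≈ 360, P* ≈ 27.7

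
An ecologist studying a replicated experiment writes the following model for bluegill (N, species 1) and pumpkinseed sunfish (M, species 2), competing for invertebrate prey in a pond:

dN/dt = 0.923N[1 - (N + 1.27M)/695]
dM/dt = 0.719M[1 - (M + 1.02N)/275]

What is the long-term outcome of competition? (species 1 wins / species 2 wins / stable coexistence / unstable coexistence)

species 1 excludes species 2

Compare the nullcline intercepts: K1/α12 = 695/1.27 = 547 > K2 = 275; K2/α21 = 275/1.02 = 270 < K1 = 695.
Since the inequalities point opposite ways, species 1 can invade but species 2 cannot.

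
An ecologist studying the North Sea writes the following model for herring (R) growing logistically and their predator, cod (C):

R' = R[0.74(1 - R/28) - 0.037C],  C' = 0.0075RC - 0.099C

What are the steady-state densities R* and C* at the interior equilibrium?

R* ≈ 13.2, C* ≈ 10.6

From dC/dt = 0 with C > 0: 0.0075R* = 0.099, so R* = 13.2.
Substitute into dR/dt = 0: 0.74(1 - 13.2/28) = 0.037C*.
The bracket is 0.529, giving C* = 0.391/0.037 = 10.6.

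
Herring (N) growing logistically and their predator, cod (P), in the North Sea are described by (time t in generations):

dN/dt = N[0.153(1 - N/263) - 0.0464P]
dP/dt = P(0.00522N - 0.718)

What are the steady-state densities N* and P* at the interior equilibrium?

From dP/dt = 0 with P > 0: 0.00522N* = 0.718, so N* = 138.
Substitute into dN/dt = 0: 0.153(1 - 138/263) = 0.0464P*.
The bracket is 0.477, giving P* = 0.073/0.0464 = 1.57.

N* ≈ 138, P* ≈ 1.57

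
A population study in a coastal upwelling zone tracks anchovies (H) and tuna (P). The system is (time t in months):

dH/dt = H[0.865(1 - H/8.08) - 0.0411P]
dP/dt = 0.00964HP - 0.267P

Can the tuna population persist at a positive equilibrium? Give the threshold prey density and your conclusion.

Threshold H = 27.7; K < 27.7, so no, the predator goes extinct.

The predator equation gives dP/dt > 0 only when H > 0.267/0.00964 = 27.7.
Without the predator, H → K = 8.08. Since 8.08 < 27.7, the predator cannot invade.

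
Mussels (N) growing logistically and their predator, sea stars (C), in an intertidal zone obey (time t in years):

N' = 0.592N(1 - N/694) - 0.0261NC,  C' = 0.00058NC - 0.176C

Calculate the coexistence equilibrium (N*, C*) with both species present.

From dC/dt = 0 with C > 0: 0.00058N* = 0.176, so N* = 303.
Substitute into dN/dt = 0: 0.592(1 - 303/694) = 0.0261C*.
The bracket is 0.563, giving C* = 0.333/0.0261 = 12.8.

N* ≈ 303, C* ≈ 12.8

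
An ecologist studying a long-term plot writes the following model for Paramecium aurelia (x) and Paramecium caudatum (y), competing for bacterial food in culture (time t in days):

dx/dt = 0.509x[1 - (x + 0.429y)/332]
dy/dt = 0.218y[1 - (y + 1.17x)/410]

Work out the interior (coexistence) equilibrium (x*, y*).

x* ≈ 313, y* ≈ 43.3

Setting both brackets to zero gives the nullclines x + 0.429y = 332 and 1.17x + y = 410.
Substituting y = 410 - 1.17x into the first: x(1 - 0.429·1.17) = 332 - 0.429·410.
So x* = 156/0.498 = 313, and then y* = 410 - 1.17·313 = 43.3.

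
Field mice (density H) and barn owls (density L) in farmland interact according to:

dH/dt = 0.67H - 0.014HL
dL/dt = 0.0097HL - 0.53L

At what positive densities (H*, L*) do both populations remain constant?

H* ≈ 54.6, L* ≈ 47.9

Set dL/dt = 0 with L > 0: 0.0097H - 0.53 = 0, so H* = 0.53/0.0097 = 54.6.
Set dH/dt = 0 with H > 0: 0.67 - 0.014L = 0, so L* = 0.67/0.014 = 47.9.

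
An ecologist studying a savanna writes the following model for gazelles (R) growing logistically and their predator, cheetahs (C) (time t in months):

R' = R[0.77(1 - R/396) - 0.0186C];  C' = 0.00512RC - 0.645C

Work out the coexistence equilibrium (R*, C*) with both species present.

From dC/dt = 0 with C > 0: 0.00512R* = 0.645, so R* = 126.
Substitute into dR/dt = 0: 0.77(1 - 126/396) = 0.0186C*.
The bracket is 0.682, giving C* = 0.525/0.0186 = 28.2.

R* ≈ 126, C* ≈ 28.2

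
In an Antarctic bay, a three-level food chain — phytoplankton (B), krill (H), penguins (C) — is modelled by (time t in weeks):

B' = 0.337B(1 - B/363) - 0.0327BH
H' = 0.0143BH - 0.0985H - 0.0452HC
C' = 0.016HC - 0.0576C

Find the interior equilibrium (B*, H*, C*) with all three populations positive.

From dC/dt = 0: 0.016H* = 0.0576, so H* = 3.6.
From dB/dt = 0: 0.337(1 - B*/363) = 0.0327·3.6, giving B* = 363·(1 - 0.349) = 236.
From dH/dt = 0: 0.0143·236 - 0.0985 = 0.0452C*, so C* = 3.28/0.0452 = 72.5.

B* ≈ 236, H* ≈ 3.6, C* ≈ 72.5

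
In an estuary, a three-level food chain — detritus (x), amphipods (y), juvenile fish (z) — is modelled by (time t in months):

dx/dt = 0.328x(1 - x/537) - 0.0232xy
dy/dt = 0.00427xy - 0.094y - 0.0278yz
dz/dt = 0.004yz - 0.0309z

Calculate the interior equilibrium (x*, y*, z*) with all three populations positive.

x* ≈ 244, y* ≈ 7.72, z* ≈ 34

From dz/dt = 0: 0.004y* = 0.0309, so y* = 7.72.
From dx/dt = 0: 0.328(1 - x*/537) = 0.0232·7.72, giving x* = 537·(1 - 0.546) = 244.
From dy/dt = 0: 0.00427·244 - 0.094 = 0.0278z*, so z* = 0.946/0.0278 = 34.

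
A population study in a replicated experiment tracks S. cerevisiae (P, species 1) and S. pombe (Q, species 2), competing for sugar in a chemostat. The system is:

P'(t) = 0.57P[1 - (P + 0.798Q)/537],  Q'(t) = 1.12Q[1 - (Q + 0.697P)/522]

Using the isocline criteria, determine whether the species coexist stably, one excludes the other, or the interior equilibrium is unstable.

stable coexistence

Compare the nullcline intercepts: K1/α12 = 537/0.798 = 673 > K2 = 522; K2/α21 = 522/0.697 = 749 > K1 = 537.
Since both inequalities hold, each species can invade when rare, so the interior equilibrium is stable.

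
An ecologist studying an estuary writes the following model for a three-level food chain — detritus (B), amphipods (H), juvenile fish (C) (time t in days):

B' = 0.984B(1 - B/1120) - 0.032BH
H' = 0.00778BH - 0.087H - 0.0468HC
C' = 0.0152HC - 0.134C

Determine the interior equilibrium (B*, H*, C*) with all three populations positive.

From dC/dt = 0: 0.0152H* = 0.134, so H* = 8.82.
From dB/dt = 0: 0.984(1 - B*/1120) = 0.032·8.82, giving B* = 1120·(1 - 0.287) = 799.
From dH/dt = 0: 0.00778·799 - 0.087 = 0.0468C*, so C* = 6.13/0.0468 = 131.

B* ≈ 799, H* ≈ 8.82, C* ≈ 131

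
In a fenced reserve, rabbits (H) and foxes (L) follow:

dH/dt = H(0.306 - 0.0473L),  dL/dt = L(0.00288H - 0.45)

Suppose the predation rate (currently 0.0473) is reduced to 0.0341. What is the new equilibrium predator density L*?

At the interior fixed point, setting dH/dt = 0 with H > 0 fixes L* = (prey growth rate)/(HL coefficient) — independent of the other coefficients.
With the change, L* = 0.306/0.0341 = 8.97; it rises from 6.47.

L* ≈ 8.97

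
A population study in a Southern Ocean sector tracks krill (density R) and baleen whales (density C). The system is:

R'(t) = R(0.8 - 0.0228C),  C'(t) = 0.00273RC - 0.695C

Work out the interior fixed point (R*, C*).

Set dC/dt = 0 with C > 0: 0.00273R - 0.695 = 0, so R* = 0.695/0.00273 = 255.
Set dR/dt = 0 with R > 0: 0.8 - 0.0228C = 0, so C* = 0.8/0.0228 = 35.1.

R* ≈ 255, C* ≈ 35.1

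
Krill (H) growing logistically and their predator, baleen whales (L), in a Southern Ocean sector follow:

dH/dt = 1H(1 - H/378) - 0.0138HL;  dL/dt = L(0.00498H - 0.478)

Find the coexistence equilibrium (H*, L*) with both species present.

H* ≈ 96, L* ≈ 54.1

From dL/dt = 0 with L > 0: 0.00498H* = 0.478, so H* = 96.
Substitute into dH/dt = 0: 1(1 - 96/378) = 0.0138L*.
The bracket is 0.746, giving L* = 0.746/0.0138 = 54.1.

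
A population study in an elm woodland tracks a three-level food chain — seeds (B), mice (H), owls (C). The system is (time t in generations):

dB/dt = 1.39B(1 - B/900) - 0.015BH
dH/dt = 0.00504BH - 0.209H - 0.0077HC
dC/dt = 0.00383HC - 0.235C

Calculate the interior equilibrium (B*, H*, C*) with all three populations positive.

From dC/dt = 0: 0.00383H* = 0.235, so H* = 61.4.
From dB/dt = 0: 1.39(1 - B*/900) = 0.015·61.4, giving B* = 900·(1 - 0.662) = 304.
From dH/dt = 0: 0.00504·304 - 0.209 = 0.0077C*, so C* = 1.32/0.0077 = 172.

B* ≈ 304, H* ≈ 61.4, C* ≈ 172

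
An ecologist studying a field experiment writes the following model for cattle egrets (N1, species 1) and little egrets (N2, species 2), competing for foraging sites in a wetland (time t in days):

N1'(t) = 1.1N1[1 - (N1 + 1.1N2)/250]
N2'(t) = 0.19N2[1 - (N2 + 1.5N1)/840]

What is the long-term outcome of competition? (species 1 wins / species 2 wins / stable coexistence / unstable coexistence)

species 2 excludes species 1

Compare the nullcline intercepts: K1/α12 = 250/1.1 = 227 < K2 = 840; K2/α21 = 840/1.5 = 560 > K1 = 250.
Since the inequalities point opposite ways, species 2 can invade but species 1 cannot.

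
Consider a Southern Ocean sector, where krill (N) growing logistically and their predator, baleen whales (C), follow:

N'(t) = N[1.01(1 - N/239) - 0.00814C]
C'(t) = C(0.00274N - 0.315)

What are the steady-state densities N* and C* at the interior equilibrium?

N* ≈ 115, C* ≈ 64.4

From dC/dt = 0 with C > 0: 0.00274N* = 0.315, so N* = 115.
Substitute into dN/dt = 0: 1.01(1 - 115/239) = 0.00814C*.
The bracket is 0.519, giving C* = 0.524/0.00814 = 64.4.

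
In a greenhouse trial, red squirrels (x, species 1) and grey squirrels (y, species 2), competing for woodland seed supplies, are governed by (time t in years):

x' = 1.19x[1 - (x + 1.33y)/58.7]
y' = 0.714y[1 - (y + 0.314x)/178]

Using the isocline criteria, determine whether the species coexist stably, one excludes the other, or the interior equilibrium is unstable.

Compare the nullcline intercepts: K1/α12 = 58.7/1.33 = 44.1 < K2 = 178; K2/α21 = 178/0.314 = 567 > K1 = 58.7.
Since the inequalities point opposite ways, species 2 can invade but species 1 cannot.

species 2 excludes species 1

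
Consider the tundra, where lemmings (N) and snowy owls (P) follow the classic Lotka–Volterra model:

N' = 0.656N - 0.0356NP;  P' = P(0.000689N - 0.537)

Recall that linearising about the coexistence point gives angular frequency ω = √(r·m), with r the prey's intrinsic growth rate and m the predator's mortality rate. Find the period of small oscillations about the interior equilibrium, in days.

T ≈ 10.6 days

Here r = 0.656 and m = 0.537, so r·m = 0.352.
ω = √0.352 = 0.594 per day, hence T = 2π/ω ≈ 10.6 days.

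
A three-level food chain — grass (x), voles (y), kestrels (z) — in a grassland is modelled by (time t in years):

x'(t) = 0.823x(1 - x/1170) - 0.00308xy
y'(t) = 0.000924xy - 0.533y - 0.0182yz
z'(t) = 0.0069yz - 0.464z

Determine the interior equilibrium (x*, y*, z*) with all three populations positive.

x* ≈ 876, y* ≈ 67.2, z* ≈ 15.2

From dz/dt = 0: 0.0069y* = 0.464, so y* = 67.2.
From dx/dt = 0: 0.823(1 - x*/1170) = 0.00308·67.2, giving x* = 1170·(1 - 0.252) = 876.
From dy/dt = 0: 0.000924·876 - 0.533 = 0.0182z*, so z* = 0.276/0.0182 = 15.2.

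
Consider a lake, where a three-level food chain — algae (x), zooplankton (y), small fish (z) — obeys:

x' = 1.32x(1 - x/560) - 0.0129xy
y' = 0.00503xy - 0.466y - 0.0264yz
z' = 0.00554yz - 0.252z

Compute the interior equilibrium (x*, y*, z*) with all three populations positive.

x* ≈ 311, y* ≈ 45.5, z* ≈ 41.6

From dz/dt = 0: 0.00554y* = 0.252, so y* = 45.5.
From dx/dt = 0: 1.32(1 - x*/560) = 0.0129·45.5, giving x* = 560·(1 - 0.445) = 311.
From dy/dt = 0: 0.00503·311 - 0.466 = 0.0264z*, so z* = 1.1/0.0264 = 41.6.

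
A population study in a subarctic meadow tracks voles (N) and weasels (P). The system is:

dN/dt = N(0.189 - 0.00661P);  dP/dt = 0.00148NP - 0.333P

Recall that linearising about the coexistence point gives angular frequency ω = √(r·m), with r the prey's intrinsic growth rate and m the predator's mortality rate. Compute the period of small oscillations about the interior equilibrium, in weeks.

Here r = 0.189 and m = 0.333, so r·m = 0.0629.
ω = √0.0629 = 0.251 per week, hence T = 2π/ω ≈ 25 weeks.

T ≈ 25 weeks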